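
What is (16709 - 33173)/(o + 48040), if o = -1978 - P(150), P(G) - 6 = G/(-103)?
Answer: -282632/790653 ≈ -0.35747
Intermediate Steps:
P(G) = 6 - G/103 (P(G) = 6 + G/(-103) = 6 + G*(-1/103) = 6 - G/103)
o = -204202/103 (o = -1978 - (6 - 1/103*150) = -1978 - (6 - 150/103) = -1978 - 1*468/103 = -1978 - 468/103 = -204202/103 ≈ -1982.5)
(16709 - 33173)/(o + 48040) = (16709 - 33173)/(-204202/103 + 48040) = -16464/4743918/103 = -16464*103/4743918 = -282632/790653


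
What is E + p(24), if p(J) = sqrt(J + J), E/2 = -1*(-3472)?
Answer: 6944 + 4*sqrt(3) ≈ 6950.9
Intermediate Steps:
E = 6944 (E = 2*(-1*(-3472)) = 2*3472 = 6944)
p(J) = sqrt(2)*sqrt(J) (p(J) = sqrt(2*J) = sqrt(2)*sqrt(J))
E + p(24) = 6944 + sqrt(2)*sqrt(24) = 6944 + sqrt(2)*(2*sqrt(6)) = 6944 + 4*sqrt(3)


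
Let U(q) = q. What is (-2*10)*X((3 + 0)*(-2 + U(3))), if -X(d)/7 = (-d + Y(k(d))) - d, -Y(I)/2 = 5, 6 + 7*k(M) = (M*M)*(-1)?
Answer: -2240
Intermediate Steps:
k(M) = -6/7 - M²/7 (k(M) = -6/7 + ((M*M)*(-1))/7 = -6/7 + (M²*(-1))/7 = -6/7 + (-M²)/7 = -6/7 - M²/7)
Y(I) = -10 (Y(I) = -2*5 = -10)
X(d) = 70 + 14*d (X(d) = -7*((-d - 10) - d) = -7*((-10 - d) - d) = -7*(-10 - 2*d) = 70 + 14*d)
(-2*10)*X((3 + 0)*(-2 + U(3))) = (-2*10)*(70 + 14*((3 + 0)*(-2 + 3))) = -20*(70 + 14*(3*1)) = -20*(70 + 14*3) = -20*(70 + 42) = -20*112 = -2240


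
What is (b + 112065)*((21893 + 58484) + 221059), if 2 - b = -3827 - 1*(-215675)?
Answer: -30077585516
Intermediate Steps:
b = -211846 (b = 2 - (-3827 - 1*(-215675)) = 2 - (-3827 + 215675) = 2 - 1*211848 = 2 - 211848 = -211846)
(b + 112065)*((21893 + 58484) + 221059) = (-211846 + 112065)*((21893 + 58484) + 221059) = -99781*(80377 + 221059) = -99781*301436 = -30077585516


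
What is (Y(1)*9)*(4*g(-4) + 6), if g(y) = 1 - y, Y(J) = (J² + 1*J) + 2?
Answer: 936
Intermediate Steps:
Y(J) = 2 + J + J² (Y(J) = (J² + J) + 2 = (J + J²) + 2 = 2 + J + J²)
(Y(1)*9)*(4*g(-4) + 6) = ((2 + 1 + 1²)*9)*(4*(1 - 1*(-4)) + 6) = ((2 + 1 + 1)*9)*(4*(1 + 4) + 6) = (4*9)*(4*5 + 6) = 36*(20 + 6) = 36*26 = 936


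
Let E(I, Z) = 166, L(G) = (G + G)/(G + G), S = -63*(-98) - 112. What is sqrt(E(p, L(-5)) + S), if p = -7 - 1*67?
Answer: 6*sqrt(173) ≈ 78.918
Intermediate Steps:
p = -74 (p = -7 - 67 = -74)
S = 6062 (S = 6174 - 112 = 6062)
L(G) = 1 (L(G) = (2*G)/((2*G)) = (2*G)*(1/(2*G)) = 1)
sqrt(E(p, L(-5)) + S) = sqrt(166 + 6062) = sqrt(6228) = 6*sqrt(173)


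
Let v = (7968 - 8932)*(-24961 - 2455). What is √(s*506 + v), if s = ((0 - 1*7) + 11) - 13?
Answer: √26424470 ≈ 5140.5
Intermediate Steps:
s = -9 (s = ((0 - 7) + 11) - 13 = (-7 + 11) - 13 = 4 - 13 = -9)
v = 26429024 (v = -964*(-27416) = 26429024)
√(s*506 + v) = √(-9*506 + 26429024) = √(-4554 + 26429024) = √26424470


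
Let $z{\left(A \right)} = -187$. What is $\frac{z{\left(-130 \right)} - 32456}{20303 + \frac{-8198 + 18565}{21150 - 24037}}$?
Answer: $- \frac{31413447}{19534798} \approx -1.6081$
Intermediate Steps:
$\frac{z{\left(-130 \right)} - 32456}{20303 + \frac{-8198 + 18565}{21150 - 24037}} = \frac{-187 - 32456}{20303 + \frac{-8198 + 18565}{21150 - 24037}} = - \frac{32643}{20303 + \frac{10367}{-2887}} = - \frac{32643}{20303 + 10367 \left(- \frac{1}{2887}\right)} = - \frac{32643}{20303 - \frac{10367}{2887}} = - \frac{32643}{\frac{58604394}{2887}} = \left(-32643\right) \frac{2887}{58604394} = - \frac{31413447}{19534798}$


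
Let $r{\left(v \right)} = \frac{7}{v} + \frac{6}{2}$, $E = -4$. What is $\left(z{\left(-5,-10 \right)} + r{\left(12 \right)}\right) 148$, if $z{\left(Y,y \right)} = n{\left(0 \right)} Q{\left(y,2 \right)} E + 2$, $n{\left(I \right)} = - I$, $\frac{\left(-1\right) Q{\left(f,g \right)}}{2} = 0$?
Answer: $\frac{2479}{3} \approx 826.33$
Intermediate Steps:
$Q{\left(f,g \right)} = 0$ ($Q{\left(f,g \right)} = \left(-2\right) 0 = 0$)
$r{\left(v \right)} = 3 + \frac{7}{v}$ ($r{\left(v \right)} = \frac{7}{v} + 6 \cdot \frac{1}{2} = \frac{7}{v} + 3 = 3 + \frac{7}{v}$)
$z{\left(Y,y \right)} = 2$ ($z{\left(Y,y \right)} = \left(-1\right) 0 \cdot 0 \left(-4\right) + 2 = 0 \cdot 0 \left(-4\right) + 2 = 0 \left(-4\right) + 2 = 0 + 2 = 2$)
$\left(z{\left(-5,-10 \right)} + r{\left(12 \right)}\right) 148 = \left(2 + \left(3 + \frac{7}{12}\right)\right) 148 = \left(2 + \frac{43}{12}\right) 148 = \frac{67}{12} \cdot 148 = \frac{2479}{3}$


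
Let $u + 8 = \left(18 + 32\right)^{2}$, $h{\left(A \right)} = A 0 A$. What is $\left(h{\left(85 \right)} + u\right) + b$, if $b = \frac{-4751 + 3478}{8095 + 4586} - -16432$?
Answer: $\frac{239973971}{12681} \approx 18924.0$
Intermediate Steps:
$h{\left(A \right)} = 0$ ($h{\left(A \right)} = 0 A = 0$)
$u = 2492$ ($u = -8 + \left(18 + 32\right)^{2} = -8 + 50^{2} = -8 + 2500 = 2492$)
$b = \frac{208372919}{12681}$ ($b = - \frac{1273}{12681} + 16432 = \frac{208372919}{12681} \approx 16432.0$)
$\left(h{\left(85 \right)} + u\right) + b = \left(0 + 2492\right) + \frac{208372919}{12681} = 2492 + \frac{208372919}{12681} = \frac{239973971}{12681}$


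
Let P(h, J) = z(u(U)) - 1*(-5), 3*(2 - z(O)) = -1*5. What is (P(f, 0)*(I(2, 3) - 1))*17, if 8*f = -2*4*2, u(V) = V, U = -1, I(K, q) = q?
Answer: 884/3 ≈ 294.67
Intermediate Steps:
z(O) = 11/3 (z(O) = 2 - (-1)*5/3 = 2 - ⅓*(-5) = 2 + 5/3 = 11/3)
f = -2 (f = (-2*4*2)/8 = (-8*2)/8 = (⅛)*(-16) = -2)
P(h, J) = 26/3 (P(h, J) = 11/3 - 1*(-5) = 11/3 + 5 = 26/3)
(P(f, 0)*(I(2, 3) - 1))*17 = (26*(3 - 1)/3)*17 = ((26/3)*2)*17 = (52/3)*17 = 884/3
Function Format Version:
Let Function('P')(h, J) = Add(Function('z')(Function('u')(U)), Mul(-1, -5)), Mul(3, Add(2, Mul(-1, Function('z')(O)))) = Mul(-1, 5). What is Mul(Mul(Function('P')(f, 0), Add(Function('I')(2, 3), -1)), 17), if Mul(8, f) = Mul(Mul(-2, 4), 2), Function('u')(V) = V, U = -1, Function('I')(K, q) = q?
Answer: Rational(884, 3) ≈ 294.67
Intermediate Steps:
Function('z')(O) = Rational(11, 3) (Function('z')(O) = Add(2, Mul(Rational(-1, 3), Mul(-1, 5))) = Add(2, Mul(Rational(-1, 3), -5)) = Add(2, Rational(5, 3)) = Rational(11, 3))
f = -2 (f = Mul(Rational(1, 8), Mul(Mul(-2, 4), 2)) = Mul(Rational(1, 8), Mul(-8, 2)) = Mul(Rational(1, 8), -16) = -2)
Function('P')(h, J) = Rational(26, 3) (Function('P')(h, J) = Add(Rational(11, 3), Mul(-1, -5)) = Add(Rational(11, 3), 5) = Rational(26, 3))
Mul(Mul(Function('P')(f, 0), Add(Function('I')(2, 3), -1)), 17) = Mul(Mul(Rational(26, 3), Add(3, -1)), 17) = Mul(Mul(Rational(26, 3), 2), 17) = Mul(Rational(52, 3), 17) = Rational(884, 3)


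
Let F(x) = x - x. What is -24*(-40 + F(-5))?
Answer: 960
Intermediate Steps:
F(x) = 0
-24*(-40 + F(-5)) = -24*(-40 + 0) = -24*(-40) = 960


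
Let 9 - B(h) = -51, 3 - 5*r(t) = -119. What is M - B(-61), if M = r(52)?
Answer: -178/5 ≈ -35.600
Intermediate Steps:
r(t) = 122/5 (r(t) = 3/5 - 1/5*(-119) = 3/5 + 119/5 = 122/5)
B(h) = 60 (B(h) = 9 - 1*(-51) = 9 + 51 = 60)
M = 122/5 ≈ 24.400
M - B(-61) = 122/5 - 1*60 = 122/5 - 60 = -178/5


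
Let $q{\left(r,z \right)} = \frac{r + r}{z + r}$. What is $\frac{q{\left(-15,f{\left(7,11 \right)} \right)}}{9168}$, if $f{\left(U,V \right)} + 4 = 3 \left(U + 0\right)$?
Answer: $- \frac{5}{3056} \approx -0.0016361$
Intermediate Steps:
$f{\left(U,V \right)} = -4 + 3 U$ ($f{\left(U,V \right)} = -4 + 3 \left(U + 0\right) = -4 + 3 U$)
$q{\left(r,z \right)} = \frac{2 r}{r + z}$
$\frac{q{\left(-15,f{\left(7,11 \right)} \right)}}{9168} = \frac{2 \left(-15\right) \frac{1}{-15 + \left(-4 + 3 \cdot 7\right)}}{9168} = 2 \left(-15\right) \frac{1}{-15 + \left(-4 + 21\right)} \frac{1}{9168} = 2 \left(-15\right) \frac{1}{-15 + 17} \cdot \frac{1}{9168} = 2 \left(-15\right) \frac{1}{2} \cdot \frac{1}{9168} = \left(-15\right) \frac{1}{9168} = - \frac{5}{3056}$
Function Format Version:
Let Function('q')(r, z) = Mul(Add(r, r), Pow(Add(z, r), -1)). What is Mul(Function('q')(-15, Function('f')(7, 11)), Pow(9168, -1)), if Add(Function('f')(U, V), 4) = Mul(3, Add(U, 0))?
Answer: Rational(-5, 3056) ≈ -0.0016361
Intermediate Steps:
Function('f')(U, V) = Add(-4, Mul(3, U)) (Function('f')(U, V) = Add(-4, Mul(3, Add(U, 0))) = Add(-4, Mul(3, U)))
Function('q')(r, z) = Mul(2, r, Pow(Add(r, z), -1)) (Function('q')(r, z) = Mul(Mul(2, r), Pow(Add(r, z), -1)) = Mul(2, r, Pow(Add(r, z), -1)))
Mul(Function('q')(-15, Function('f')(7, 11)), Pow(9168, -1)) = Mul(Mul(2, -15, Pow(Add(-15, Add(-4, Mul(3, 7))), -1)), Pow(9168, -1)) = Mul(Mul(2, -15, Pow(Add(-15, Add(-4, 21)), -1)), Rational(1, 9168)) = Mul(Mul(2, -15, Pow(Add(-15, 17), -1)), Rational(1, 9168)) = Mul(Mul(2, -15, Pow(2, -1)), Rational(1, 9168)) = Mul(Mul(2, -15, Rational(1, 2)), Rational(1, 9168)) = Mul(-15, Rational(1, 9168)) = Rational(-5, 3056)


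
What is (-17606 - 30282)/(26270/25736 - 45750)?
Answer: 616222784/588697865 ≈ 1.0468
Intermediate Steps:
(-17606 - 30282)/(26270/25736 - 45750) = -47888/(26270*(1/25736) - 45750) = -47888/(13135/12868 - 45750) = -47888/(-588697865/12868) = -47888*(-12868/588697865) = 616222784/588697865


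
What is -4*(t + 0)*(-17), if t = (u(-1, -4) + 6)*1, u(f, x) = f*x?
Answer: 680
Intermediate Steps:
t = 10 (t = (-1*(-4) + 6)*1 = (4 + 6)*1 = 10*1 = 10)
-4*(t + 0)*(-17) = -4*(10 + 0)*(-17) = -4*10*(-17) = -40*(-17) = 680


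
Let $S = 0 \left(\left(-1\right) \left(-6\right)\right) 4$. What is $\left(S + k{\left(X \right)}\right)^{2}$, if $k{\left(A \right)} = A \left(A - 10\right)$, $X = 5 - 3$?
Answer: $256$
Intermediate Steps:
$X = 2$
$k{\left(A \right)} = A \left(-10 + A\right)$
$S = 0$ ($S = 0 \cdot 6 \cdot 4 = 0 \cdot 4 = 0$)
$\left(S + k{\left(X \right)}\right)^{2} = \left(0 + 2 \left(-10 + 2\right)\right)^{2} = \left(0 + 2 \left(-8\right)\right)^{2} = \left(0 - 16\right)^{2} = \left(-16\right)^{2} = 256$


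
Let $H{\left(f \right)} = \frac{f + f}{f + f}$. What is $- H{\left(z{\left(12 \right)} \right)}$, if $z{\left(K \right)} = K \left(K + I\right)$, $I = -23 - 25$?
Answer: $-1$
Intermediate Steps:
$I = -48$
$z{\left(K \right)} = K \left(-48 + K\right)$ ($z{\left(K \right)} = K \left(K - 48\right) = K \left(-48 + K\right)$)
$H{\left(f \right)} = 1$ ($H{\left(f \right)} = \frac{2 f}{2 f} = 2 f \frac{1}{2 f} = 1$)
$- H{\left(z{\left(12 \right)} \right)} = \left(-1\right) 1 = -1$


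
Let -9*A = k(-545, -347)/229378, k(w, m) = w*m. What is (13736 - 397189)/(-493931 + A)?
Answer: 791601140106/1019672333377 ≈ 0.77633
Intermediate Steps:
k(w, m) = m*w
A = -189115/2064402 (A = -(-347*(-545))/(9*229378) = -189115/(9*229378) = -⅑*189115/229378 = -189115/2064402 ≈ -0.091608)
(13736 - 397189)/(-493931 + A) = (13736 - 397189)/(-493931 - 189115/2064402) = -383453/(-1019672333377/2064402) = -383453*(-2064402/1019672333377) = 791601140106/1019672333377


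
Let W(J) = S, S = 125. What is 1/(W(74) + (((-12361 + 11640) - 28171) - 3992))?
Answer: -1/32759 ≈ -3.0526e-5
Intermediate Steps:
W(J) = 125
1/(W(74) + (((-12361 + 11640) - 28171) - 3992)) = 1/(125 + (((-12361 + 11640) - 28171) - 3992)) = 1/(125 + ((-721 - 28171) - 3992)) = 1/(125 + (-28892 - 3992)) = 1/(125 - 32884) = 1/(-32759) = -1/32759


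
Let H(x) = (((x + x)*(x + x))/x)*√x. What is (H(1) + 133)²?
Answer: 18769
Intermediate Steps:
H(x) = 4*x^(3/2) (H(x) = (((2*x)*(2*x))/x)*√x = ((4*x²)/x)*√x = (4*x)*√x = 4*x^(3/2))
(H(1) + 133)² = (4*1^(3/2) + 133)² = (4*1 + 133)² = (4 + 133)² = 137² = 18769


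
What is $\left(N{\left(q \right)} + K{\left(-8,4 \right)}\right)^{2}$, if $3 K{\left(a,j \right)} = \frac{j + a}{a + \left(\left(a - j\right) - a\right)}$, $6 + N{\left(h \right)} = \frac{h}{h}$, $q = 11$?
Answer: $\frac{1936}{81} \approx 23.901$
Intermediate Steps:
$N{\left(h \right)} = -5$ ($N{\left(h \right)} = -6 + \frac{h}{h} = -6 + 1 = -5$)
$K{\left(a,j \right)} = \frac{a + j}{3 \left(a - j\right)}$ ($K{\left(a,j \right)} = \frac{\left(j + a\right) \frac{1}{a + \left(\left(a - j\right) - a\right)}}{3} = \frac{\left(a + j\right) \frac{1}{a - j}}{3} = \frac{\frac{1}{a - j} \left(a + j\right)}{3} = \frac{a + j}{3 \left(a - j\right)}$)
$\left(N{\left(q \right)} + K{\left(-8,4 \right)}\right)^{2} = \left(-5 + \frac{-8 + 4}{3 \left(-8 - 4\right)}\right)^{2} = \left(-5 + \frac{1}{3} \frac{1}{-8 - 4} \left(-4\right)\right)^{2} = \left(-5 + \frac{1}{3} \frac{1}{-12} \left(-4\right)\right)^{2} = \left(-5 + \frac{1}{3} \left(- \frac{1}{12}\right) \left(-4\right)\right)^{2} = \left(-5 + \frac{1}{9}\right)^{2} = \left(- \frac{44}{9}\right)^{2} = \frac{1936}{81}$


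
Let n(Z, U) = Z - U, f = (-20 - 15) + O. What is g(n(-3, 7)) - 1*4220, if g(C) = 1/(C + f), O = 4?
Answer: -173021/41 ≈ -4220.0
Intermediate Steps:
f = -31 (f = (-20 - 15) + 4 = -35 + 4 = -31)
g(C) = 1/(-31 + C) (g(C) = 1/(C - 31) = 1/(-31 + C))
g(n(-3, 7)) - 1*4220 = 1/(-31 + (-3 - 1*7)) - 1*4220 = 1/(-31 + (-3 - 7)) - 4220 = 1/(-31 - 10) - 4220 = 1/(-41) - 4220 = -1/41 - 4220 = -173021/41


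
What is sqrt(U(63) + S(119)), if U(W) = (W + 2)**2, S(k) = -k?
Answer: sqrt(4106) ≈ 64.078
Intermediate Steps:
U(W) = (2 + W)**2
sqrt(U(63) + S(119)) = sqrt((2 + 63)**2 - 1*119) = sqrt(65**2 - 119) = sqrt(4225 - 119) = sqrt(4106)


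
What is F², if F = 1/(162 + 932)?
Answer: 1/1196836 ≈ 8.3554e-7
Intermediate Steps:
F = 1/1094 ≈ 0.00091408
F² = (1/1094)² = 1/1196836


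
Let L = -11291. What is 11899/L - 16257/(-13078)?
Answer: 27942665/147663698 ≈ 0.18923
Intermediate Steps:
11899/L - 16257/(-13078) = 11899/(-11291) - 16257/(-13078) = 11899*(-1/11291) - 16257*(-1/13078) = -11899/11291 + 16257/13078 = 27942665/147663698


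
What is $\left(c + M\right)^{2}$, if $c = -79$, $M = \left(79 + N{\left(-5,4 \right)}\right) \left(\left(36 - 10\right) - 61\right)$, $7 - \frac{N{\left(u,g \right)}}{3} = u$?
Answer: $16842816$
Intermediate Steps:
$N{\left(u,g \right)} = 21 - 3 u$
$M = -4025$ ($M = \left(79 + \left(21 - -15\right)\right) \left(\left(36 - 10\right) - 61\right) = \left(79 + \left(21 + 15\right)\right) \left(\left(36 - 10\right) - 61\right) = \left(79 + 36\right) \left(26 - 61\right) = 115 \left(-35\right) = -4025$)
$\left(c + M\right)^{2} = \left(-79 - 4025\right)^{2} = \left(-4104\right)^{2} = 16842816$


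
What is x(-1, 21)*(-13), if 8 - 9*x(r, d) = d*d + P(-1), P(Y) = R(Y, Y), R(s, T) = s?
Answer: 624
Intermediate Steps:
P(Y) = Y
x(r, d) = 1 - d**2/9 (x(r, d) = 8/9 - (d*d - 1)/9 = 8/9 - (d**2 - 1)/9 = 8/9 - (-1 + d**2)/9 = 8/9 + (1/9 - d**2/9) = 1 - d**2/9)
x(-1, 21)*(-13) = (1 - 1/9*21**2)*(-13) = (1 - 1/9*441)*(-13) = (1 - 49)*(-13) = -48*(-13) = 624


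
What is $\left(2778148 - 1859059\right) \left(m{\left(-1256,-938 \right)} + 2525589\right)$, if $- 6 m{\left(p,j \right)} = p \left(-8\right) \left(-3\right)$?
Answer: $2325858571557$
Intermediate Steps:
$m{\left(p,j \right)} = - 4 p$ ($m{\left(p,j \right)} = - \frac{p \left(-8\right) \left(-3\right)}{6} = - \frac{- 8 p \left(-3\right)}{6} = - \frac{24 p}{6} = - 4 p$)
$\left(2778148 - 1859059\right) \left(m{\left(-1256,-938 \right)} + 2525589\right) = \left(2778148 - 1859059\right) \left(\left(-4\right) \left(-1256\right) + 2525589\right) = 919089 \left(5024 + 2525589\right) = 919089 \cdot 2530613 = 2325858571557$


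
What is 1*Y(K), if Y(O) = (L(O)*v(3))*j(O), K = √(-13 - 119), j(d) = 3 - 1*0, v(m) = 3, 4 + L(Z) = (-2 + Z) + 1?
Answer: -45 + 18*I*√33 ≈ -45.0 + 103.4*I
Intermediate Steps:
L(Z) = -5 + Z (L(Z) = -4 + ((-2 + Z) + 1) = -4 + (-1 + Z) = -5 + Z)
j(d) = 3 (j(d) = 3 + 0 = 3)
K = 2*I*√33 (K = √(-132) = 2*I*√33 ≈ 11.489*I)
Y(O) = -45 + 9*O (Y(O) = ((-5 + O)*3)*3 = (-15 + 3*O)*3 = -45 + 9*O)
1*Y(K) = 1*(-45 + 9*(2*I*√33)) = 1*(-45 + 18*I*√33) = -45 + 18*I*√33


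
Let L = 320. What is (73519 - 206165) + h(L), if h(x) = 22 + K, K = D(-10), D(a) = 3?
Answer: -132621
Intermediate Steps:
K = 3
h(x) = 25 (h(x) = 22 + 3 = 25)
(73519 - 206165) + h(L) = (73519 - 206165) + 25 = -132646 + 25 = -132621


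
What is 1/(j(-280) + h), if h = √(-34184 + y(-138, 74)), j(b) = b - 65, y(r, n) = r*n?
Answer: -345/163421 - 2*I*√11099/163421 ≈ -0.0021111 - 0.0012893*I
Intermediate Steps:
y(r, n) = n*r
j(b) = -65 + b
h = 2*I*√11099 (h = √(-34184 + 74*(-138)) = √(-34184 - 10212) = √(-44396) = 2*I*√11099 ≈ 210.7*I)
1/(j(-280) + h) = 1/((-65 - 280) + 2*I*√11099) = 1/(-345 + 2*I*√11099)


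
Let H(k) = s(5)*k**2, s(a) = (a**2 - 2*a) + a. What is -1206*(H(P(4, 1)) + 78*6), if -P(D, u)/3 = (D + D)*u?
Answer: -14457528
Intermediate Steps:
s(a) = a**2 - a
P(D, u) = -6*D*u (P(D, u) = -3*(D + D)*u = -3*2*D*u = -6*D*u)
H(k) = 20*k**2 (H(k) = (5*(-1 + 5))*k**2 = (5*4)*k**2 = 20*k**2)
-1206*(H(P(4, 1)) + 78*6) = -1206*(20*(-6*4*1)**2 + 78*6) = -1206*(20*(-24)**2 + 468) = -1206*(20*576 + 468) = -1206*(11520 + 468) = -1206*11988 = -14457528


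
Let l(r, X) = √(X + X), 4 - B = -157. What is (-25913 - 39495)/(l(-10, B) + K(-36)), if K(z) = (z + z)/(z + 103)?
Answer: -157764096/720137 - 146808256*√322/720137 ≈ -3877.2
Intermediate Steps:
B = 161 (B = 4 - 1*(-157) = 4 + 157 = 161)
l(r, X) = √2*√X (l(r, X) = √(2*X) = √2*√X)
K(z) = 2*z/(103 + z) (K(z) = (2*z)/(103 + z) = 2*z/(103 + z))
(-25913 - 39495)/(l(-10, B) + K(-36)) = (-25913 - 39495)/(√2*√161 + 2*(-36)/(103 - 36)) = -65408/(√322 + 2*(-36)/67) = -65408/(√322 + 2*(-36)*(1/67)) = -65408/(√322 - 72/67) = -65408/(-72/67 + √322)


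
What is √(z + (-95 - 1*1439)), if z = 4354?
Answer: 2*√705 ≈ 53.104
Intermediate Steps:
√(z + (-95 - 1*1439)) = √(4354 + (-95 - 1*1439)) = √(4354 + (-95 - 1439)) = √(4354 - 1534) = √2820 = 2*√705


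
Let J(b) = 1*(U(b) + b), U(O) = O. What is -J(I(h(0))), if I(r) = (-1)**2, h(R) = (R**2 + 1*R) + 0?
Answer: -2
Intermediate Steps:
h(R) = R + R**2 (h(R) = (R**2 + R) + 0 = (R + R**2) + 0 = R + R**2)
I(r) = 1
J(b) = 2*b (J(b) = 1*(b + b) = 1*(2*b) = 2*b)
-J(I(h(0))) = -2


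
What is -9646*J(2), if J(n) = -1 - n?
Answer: 28938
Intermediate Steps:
-9646*J(2) = -9646*(-1 - 1*2) = -9646*(-1 - 2) = -9646*(-3) = 28938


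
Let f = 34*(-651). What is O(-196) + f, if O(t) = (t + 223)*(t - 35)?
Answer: -28371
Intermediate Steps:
f = -22134
O(t) = (-35 + t)*(223 + t) (O(t) = (223 + t)*(-35 + t) = (-35 + t)*(223 + t))
O(-196) + f = (-7805 + (-196)² + 188*(-196)) - 22134 = (-7805 + 38416 - 36848) - 22134 = -6237 - 22134 = -28371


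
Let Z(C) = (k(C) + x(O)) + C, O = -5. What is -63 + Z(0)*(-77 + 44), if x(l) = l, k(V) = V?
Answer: 102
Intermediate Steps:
Z(C) = -5 + 2*C (Z(C) = (C - 5) + C = (-5 + C) + C = -5 + 2*C)
-63 + Z(0)*(-77 + 44) = -63 + (-5 + 2*0)*(-77 + 44) = -63 + (-5 + 0)*(-33) = -63 - 5*(-33) = -63 + 165 = 102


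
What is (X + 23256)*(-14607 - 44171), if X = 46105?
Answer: -4076900858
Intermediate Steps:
(X + 23256)*(-14607 - 44171) = (46105 + 23256)*(-14607 - 44171) = 69361*(-58778) = -4076900858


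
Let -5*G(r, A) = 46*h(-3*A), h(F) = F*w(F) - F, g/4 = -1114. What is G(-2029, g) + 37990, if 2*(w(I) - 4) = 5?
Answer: -3192154/5 ≈ -6.3843e+5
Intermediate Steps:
g = -4456 (g = 4*(-1114) = -4456)
w(I) = 13/2 (w(I) = 4 + (½)*5 = 4 + 5/2 = 13/2)
h(F) = 11*F/2 (h(F) = F*(13/2) - F = 13*F/2 - F = 11*F/2)
G(r, A) = 759*A/5 (G(r, A) = -46*11*(-3*A)/2/5 = -46*(-33*A/2)/5 = -(-759)*A/5 = 759*A/5)
G(-2029, g) + 37990 = (759/5)*(-4456) + 37990 = -3382104/5 + 37990 = -3192154/5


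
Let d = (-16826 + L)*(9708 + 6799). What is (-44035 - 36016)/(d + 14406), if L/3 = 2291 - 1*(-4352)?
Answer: -80051/51235627 ≈ -0.0015624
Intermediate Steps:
L = 19929 (L = 3*(2291 - 1*(-4352)) = 3*(2291 + 4352) = 3*6643 = 19929)
d = 51221221 (d = (-16826 + 19929)*(9708 + 6799) = 3103*16507 = 51221221)
(-44035 - 36016)/(d + 14406) = (-44035 - 36016)/(51221221 + 14406) = -80051/51235627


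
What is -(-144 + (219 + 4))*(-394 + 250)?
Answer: 11376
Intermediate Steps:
-(-144 + (219 + 4))*(-394 + 250) = -(-144 + 223)*(-144) = -79*(-144) = -1*(-11376) = 11376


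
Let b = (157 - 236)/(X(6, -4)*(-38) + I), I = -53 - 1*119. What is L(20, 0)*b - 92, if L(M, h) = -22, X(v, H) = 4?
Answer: -15773/162 ≈ -97.364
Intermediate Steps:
I = -172 (I = -53 - 119 = -172)
b = 79/324 (b = (157 - 236)/(4*(-38) - 172) = -79/(-152 - 172) = -79/(-324) = -79*(-1/324) = 79/324 ≈ 0.24383)
L(20, 0)*b - 92 = -22*79/324 - 92 = -869/162 - 92 = -15773/162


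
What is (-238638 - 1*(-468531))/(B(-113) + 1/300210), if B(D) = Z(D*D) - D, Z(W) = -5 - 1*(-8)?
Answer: 69016177530/34824361 ≈ 1981.8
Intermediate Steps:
Z(W) = 3 (Z(W) = -5 + 8 = 3)
B(D) = 3 - D
(-238638 - 1*(-468531))/(B(-113) + 1/300210) = (-238638 - 1*(-468531))/((3 - 1*(-113)) + 1/300210) = (-238638 + 468531)/((3 + 113) + 1/300210) = 229893/(116 + 1/300210) = 229893/(34824361/300210) = 229893*(300210/34824361) = 69016177530/34824361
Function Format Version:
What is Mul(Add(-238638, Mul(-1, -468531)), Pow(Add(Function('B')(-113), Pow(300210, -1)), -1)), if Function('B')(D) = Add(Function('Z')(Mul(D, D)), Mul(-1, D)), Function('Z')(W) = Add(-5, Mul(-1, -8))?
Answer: Rational(69016177530, 34824361) ≈ 1981.8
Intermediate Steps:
Function('Z')(W) = 3 (Function('Z')(W) = Add(-5, 8) = 3)
Function('B')(D) = Add(3, Mul(-1, D))
Mul(Add(-238638, Mul(-1, -468531)), Pow(Add(Function('B')(-113), Pow(300210, -1)), -1)) = Mul(Add(-238638, Mul(-1, -468531)), Pow(Add(Add(3, Mul(-1, -113)), Pow(300210, -1)), -1)) = Mul(Add(-238638, 468531), Pow(Add(Add(3, 113), Rational(1, 300210)), -1)) = Mul(229893, Pow(Add(116, Rational(1, 300210)), -1)) = Mul(229893, Pow(Rational(34824361, 300210), -1)) = Mul(229893, Rational(300210, 34824361)) = Rational(69016177530, 34824361)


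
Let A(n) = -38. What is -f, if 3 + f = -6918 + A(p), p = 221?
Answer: 6959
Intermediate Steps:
f = -6959 (f = -3 + (-6918 - 38) = -3 - 6956 = -6959)
-f = -1*(-6959) = 6959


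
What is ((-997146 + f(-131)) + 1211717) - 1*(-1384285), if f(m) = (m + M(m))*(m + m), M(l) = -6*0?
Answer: 1633178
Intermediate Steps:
M(l) = 0
f(m) = 2*m**2 (f(m) = (m + 0)*(m + m) = m*(2*m) = 2*m**2)
((-997146 + f(-131)) + 1211717) - 1*(-1384285) = ((-997146 + 2*(-131)**2) + 1211717) - 1*(-1384285) = ((-997146 + 2*17161) + 1211717) + 1384285 = ((-997146 + 34322) + 1211717) + 1384285 = (-962824 + 1211717) + 1384285 = 248893 + 1384285 = 1633178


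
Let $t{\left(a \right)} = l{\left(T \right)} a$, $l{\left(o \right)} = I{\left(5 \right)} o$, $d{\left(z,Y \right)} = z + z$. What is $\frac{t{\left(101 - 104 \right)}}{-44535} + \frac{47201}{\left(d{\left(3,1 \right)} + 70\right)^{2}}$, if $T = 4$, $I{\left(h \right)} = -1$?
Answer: $\frac{700675741}{85744720} \approx 8.1716$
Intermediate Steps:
$d{\left(z,Y \right)} = 2 z$
$l{\left(o \right)} = - o$
$t{\left(a \right)} = - 4 a$ ($t{\left(a \right)} = \left(-1\right) 4 a = - 4 a$)
$\frac{t{\left(101 - 104 \right)}}{-44535} + \frac{47201}{\left(d{\left(3,1 \right)} + 70\right)^{2}} = \frac{\left(-4\right) \left(101 - 104\right)}{-44535} + \frac{47201}{\left(2 \cdot 3 + 70\right)^{2}} = \left(-4\right) \left(-3\right) \left(- \frac{1}{44535}\right) + \frac{47201}{\left(6 + 70\right)^{2}} = 12 \left(- \frac{1}{44535}\right) + \frac{47201}{76^{2}} = - \frac{4}{14845} + \frac{47201}{5776} = \frac{700675741}{85744720}$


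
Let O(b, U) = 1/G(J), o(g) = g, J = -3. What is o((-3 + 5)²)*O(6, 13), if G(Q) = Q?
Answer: -4/3 ≈ -1.3333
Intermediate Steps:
O(b, U) = -⅓ (O(b, U) = 1/(-3) = -⅓)
o((-3 + 5)²)*O(6, 13) = (-3 + 5)²*(-⅓) = 2²*(-⅓) = 4*(-⅓) = -4/3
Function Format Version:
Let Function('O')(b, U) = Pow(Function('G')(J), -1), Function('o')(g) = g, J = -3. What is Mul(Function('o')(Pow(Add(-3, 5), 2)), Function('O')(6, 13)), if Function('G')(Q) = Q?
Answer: Rational(-4, 3) ≈ -1.3333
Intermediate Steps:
Function('O')(b, U) = Rational(-1, 3) (Function('O')(b, U) = Pow(-3, -1) = Rational(-1, 3))
Mul(Function('o')(Pow(Add(-3, 5), 2)), Function('O')(6, 13)) = Mul(Pow(Add(-3, 5), 2), Rational(-1, 3)) = Mul(Pow(2, 2), Rational(-1, 3)) = Mul(4, Rational(-1, 3)) = Rational(-4, 3)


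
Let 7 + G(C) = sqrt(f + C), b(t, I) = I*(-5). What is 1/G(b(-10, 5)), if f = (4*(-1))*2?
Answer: -7/82 - I*sqrt(33)/82 ≈ -0.085366 - 0.070056*I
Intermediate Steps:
f = -8 (f = -4*2 = -8)
b(t, I) = -5*I
G(C) = -7 + sqrt(-8 + C)
1/G(b(-10, 5)) = 1/(-7 + sqrt(-8 - 5*5)) = 1/(-7 + sqrt(-8 - 25)) = 1/(-7 + sqrt(-33)) = 1/(-7 + I*sqrt(33))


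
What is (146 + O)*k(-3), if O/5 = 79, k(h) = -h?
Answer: 1623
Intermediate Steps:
O = 395 (O = 5*79 = 395)
(146 + O)*k(-3) = (146 + 395)*(-1*(-3)) = 541*3 = 1623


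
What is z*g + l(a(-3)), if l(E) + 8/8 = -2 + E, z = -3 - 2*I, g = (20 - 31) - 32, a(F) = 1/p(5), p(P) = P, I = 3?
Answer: 1921/5 ≈ 384.20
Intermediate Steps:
a(F) = ⅕ (a(F) = 1/5 = ⅕)
g = -43 (g = -11 - 32 = -43)
z = -9 (z = -3 - 2*3 = -3 - 6 = -9)
l(E) = -3 + E (l(E) = -1 + (-2 + E) = -3 + E)
z*g + l(a(-3)) = -9*(-43) + (-3 + ⅕) = 387 - 14/5 = 1921/5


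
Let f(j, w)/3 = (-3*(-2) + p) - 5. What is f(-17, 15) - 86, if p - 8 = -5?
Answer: -74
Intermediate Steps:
p = 3 (p = 8 - 5 = 3)
f(j, w) = 12 (f(j, w) = 3*((-3*(-2) + 3) - 5) = 3*((6 + 3) - 5) = 3*(9 - 5) = 3*4 = 12)
f(-17, 15) - 86 = 12 - 86 = -74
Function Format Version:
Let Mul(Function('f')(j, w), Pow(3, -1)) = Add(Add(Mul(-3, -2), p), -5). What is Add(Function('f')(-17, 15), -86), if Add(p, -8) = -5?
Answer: -74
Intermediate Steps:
p = 3 (p = Add(8, -5) = 3)
Function('f')(j, w) = 12 (Function('f')(j, w) = Mul(3, Add(Add(Mul(-3, -2), 3), -5)) = Mul(3, Add(Add(6, 3), -5)) = Mul(3, Add(9, -5)) = Mul(3, 4) = 12)
Add(Function('f')(-17, 15), -86) = Add(12, -86) = -74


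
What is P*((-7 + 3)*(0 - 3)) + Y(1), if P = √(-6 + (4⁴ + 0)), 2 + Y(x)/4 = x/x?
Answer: -4 + 60*√10 ≈ 185.74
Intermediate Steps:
Y(x) = -4 (Y(x) = -8 + 4*(x/x) = -8 + 4*1 = -8 + 4 = -4)
P = 5*√10 (P = √(-6 + (256 + 0)) = √(-6 + 256) = √250 = 5*√10 ≈ 15.811)
P*((-7 + 3)*(0 - 3)) + Y(1) = (5*√10)*((-7 + 3)*(0 - 3)) - 4 = (5*√10)*(-4*(-3)) - 4 = (5*√10)*12 - 4 = 60*√10 - 4 = -4 + 60*√10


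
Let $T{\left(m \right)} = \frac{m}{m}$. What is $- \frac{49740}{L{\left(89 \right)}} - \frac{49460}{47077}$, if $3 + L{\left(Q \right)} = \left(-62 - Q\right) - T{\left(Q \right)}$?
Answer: $\frac{466788736}{1459387} \approx 319.85$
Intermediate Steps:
$T{\left(m \right)} = 1$
$L{\left(Q \right)} = -66 - Q$ ($L{\left(Q \right)} = -3 - \left(63 + Q\right) = -66 - Q$)
$- \frac{49740}{L{\left(89 \right)}} - \frac{49460}{47077} = - \frac{49740}{-66 - 89} - \frac{49460}{47077} = - \frac{49740}{-155} - \frac{49460}{47077} = \left(-49740\right) \left(- \frac{1}{155}\right) - \frac{49460}{47077} = \frac{9948}{31} - \frac{49460}{47077} = \frac{466788736}{1459387}$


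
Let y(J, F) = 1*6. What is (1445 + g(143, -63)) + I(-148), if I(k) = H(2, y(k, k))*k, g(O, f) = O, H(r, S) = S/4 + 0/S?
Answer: 1366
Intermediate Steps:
y(J, F) = 6
H(r, S) = S/4 (H(r, S) = S*(1/4) + 0 = S/4 + 0 = S/4)
I(k) = 3*k/2 (I(k) = ((1/4)*6)*k = 3*k/2)
(1445 + g(143, -63)) + I(-148) = (1445 + 143) + (3/2)*(-148) = 1588 - 222 = 1366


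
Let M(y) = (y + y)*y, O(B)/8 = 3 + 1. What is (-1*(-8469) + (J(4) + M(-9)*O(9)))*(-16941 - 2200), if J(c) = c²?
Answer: -261638329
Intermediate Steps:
O(B) = 32 (O(B) = 8*(3 + 1) = 8*4 = 32)
M(y) = 2*y² (M(y) = (2*y)*y = 2*y²)
(-1*(-8469) + (J(4) + M(-9)*O(9)))*(-16941 - 2200) = (-1*(-8469) + (4² + (2*(-9)²)*32))*(-16941 - 2200) = (8469 + (16 + (2*81)*32))*(-19141) = (8469 + (16 + 162*32))*(-19141) = (8469 + (16 + 5184))*(-19141) = (8469 + 5200)*(-19141) = 13669*(-19141) = -261638329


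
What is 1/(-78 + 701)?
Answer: 1/623 ≈ 0.0016051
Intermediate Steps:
1/(-78 + 701) = 1/623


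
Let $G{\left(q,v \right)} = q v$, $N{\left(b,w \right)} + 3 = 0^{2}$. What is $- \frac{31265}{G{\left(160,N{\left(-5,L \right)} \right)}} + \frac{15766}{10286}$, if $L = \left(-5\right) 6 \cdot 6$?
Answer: $\frac{32915947}{493728} \approx 66.668$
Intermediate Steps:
$L = -180$ ($L = \left(-30\right) 6 = -180$)
$N{\left(b,w \right)} = -3$ ($N{\left(b,w \right)} = -3 + 0^{2} = -3 + 0 = -3$)
$- \frac{31265}{G{\left(160,N{\left(-5,L \right)} \right)}} + \frac{15766}{10286} = - \frac{31265}{160 \left(-3\right)} + \frac{15766}{10286} = - \frac{31265}{-480} + 15766 \cdot \frac{1}{10286} = \left(-31265\right) \left(- \frac{1}{480}\right) + \frac{7883}{5143} = \frac{6253}{96} + \frac{7883}{5143} = \frac{32915947}{493728}$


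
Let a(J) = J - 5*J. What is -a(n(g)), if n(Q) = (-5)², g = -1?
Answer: 100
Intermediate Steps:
n(Q) = 25
a(J) = -4*J
-a(n(g)) = -(-4)*25 = -1*(-100) = 100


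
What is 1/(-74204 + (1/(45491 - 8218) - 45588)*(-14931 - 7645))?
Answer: 37273/38358407777556 ≈ 9.7170e-10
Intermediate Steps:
1/(-74204 + (1/(45491 - 8218) - 45588)*(-14931 - 7645)) = 1/(-74204 + (1/37273 - 45588)*(-22576)) = 1/(-74204 - 1699201523/37273*(-22576)) = 1/(-74204 + 38361173583248/37273) = 1/(38358407777556/37273) = 37273/38358407777556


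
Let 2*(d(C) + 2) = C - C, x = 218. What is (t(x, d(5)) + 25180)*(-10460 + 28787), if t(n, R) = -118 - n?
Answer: 455315988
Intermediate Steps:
d(C) = -2 (d(C) = -2 + (C - C)/2 = -2 + (1/2)*0 = -2 + 0 = -2)
(t(x, d(5)) + 25180)*(-10460 + 28787) = ((-118 - 1*218) + 25180)*(-10460 + 28787) = ((-118 - 218) + 25180)*18327 = (-336 + 25180)*18327 = 24844*18327 = 455315988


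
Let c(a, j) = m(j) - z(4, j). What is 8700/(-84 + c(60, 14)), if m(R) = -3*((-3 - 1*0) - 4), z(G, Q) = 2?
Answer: -1740/13 ≈ -133.85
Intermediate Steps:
m(R) = 21 (m(R) = -3*((-3 + 0) - 4) = -3*(-3 - 4) = -3*(-7) = 21)
c(a, j) = 19 (c(a, j) = 21 - 1*2 = 21 - 2 = 19)
8700/(-84 + c(60, 14)) = 8700/(-84 + 19) = 8700/(-65) = 8700*(-1/65) = -1740/13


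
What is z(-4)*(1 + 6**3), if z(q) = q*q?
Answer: 3472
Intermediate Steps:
z(q) = q**2
z(-4)*(1 + 6**3) = (-4)**2*(1 + 6**3) = 16*(1 + 216) = 16*217 = 3472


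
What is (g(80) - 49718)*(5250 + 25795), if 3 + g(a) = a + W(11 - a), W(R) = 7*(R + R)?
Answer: -1571094315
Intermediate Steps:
W(R) = 14*R (W(R) = 7*(2*R) = 14*R)
g(a) = 151 - 13*a (g(a) = -3 + (a + 14*(11 - a)) = -3 + (a + (154 - 14*a)) = -3 + (154 - 13*a) = 151 - 13*a)
(g(80) - 49718)*(5250 + 25795) = ((151 - 13*80) - 49718)*(5250 + 25795) = ((151 - 1040) - 49718)*31045 = (-889 - 49718)*31045 = -50607*31045 = -1571094315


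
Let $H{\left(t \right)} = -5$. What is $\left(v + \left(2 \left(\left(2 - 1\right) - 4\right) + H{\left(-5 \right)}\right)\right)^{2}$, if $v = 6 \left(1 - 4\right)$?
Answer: $841$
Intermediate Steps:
$v = -18$ ($v = 6 \left(-3\right) = -18$)
$\left(v + \left(2 \left(\left(2 - 1\right) - 4\right) + H{\left(-5 \right)}\right)\right)^{2} = \left(-18 + \left(2 \left(\left(2 - 1\right) - 4\right) - 5\right)\right)^{2} = \left(-18 + \left(2 \left(1 - 4\right) - 5\right)\right)^{2} = \left(-18 + \left(2 \left(-3\right) - 5\right)\right)^{2} = \left(-18 - 11\right)^{2} = \left(-29\right)^{2} = 841$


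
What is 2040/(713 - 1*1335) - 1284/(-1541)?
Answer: -1172496/479251 ≈ -2.4465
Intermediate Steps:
2040/(713 - 1*1335) - 1284/(-1541) = 2040/(713 - 1335) - 1284*(-1/1541) = 2040/(-622) + 1284/1541 = 2040*(-1/622) + 1284/1541 = -1020/311 + 1284/1541 = -1172496/479251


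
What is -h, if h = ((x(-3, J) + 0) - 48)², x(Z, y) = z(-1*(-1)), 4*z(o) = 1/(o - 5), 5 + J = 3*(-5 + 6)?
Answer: -591361/256 ≈ -2310.0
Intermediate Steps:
J = -2 (J = -5 + 3*(-5 + 6) = -5 + 3*1 = -5 + 3 = -2)
z(o) = 1/(4*(-5 + o)) (z(o) = 1/(4*(o - 5)) = 1/(4*(-5 + o)))
x(Z, y) = -1/16 (x(Z, y) = 1/(4*(-5 - 1*(-1))) = 1/(4*(-5 + 1)) = (¼)/(-4) = (¼)*(-¼) = -1/16)
h = 591361/256 (h = ((-1/16 + 0) - 48)² = (-1/16 - 48)² = (-769/16)² = 591361/256 ≈ 2310.0)
-h = -1*591361/256 = -591361/256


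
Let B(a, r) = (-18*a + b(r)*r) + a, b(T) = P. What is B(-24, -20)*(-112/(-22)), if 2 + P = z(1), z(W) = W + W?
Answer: 22848/11 ≈ 2077.1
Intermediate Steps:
z(W) = 2*W
P = 0 (P = -2 + 2*1 = -2 + 2 = 0)
b(T) = 0
B(a, r) = -17*a (B(a, r) = (-18*a + 0*r) + a = (-18*a + 0) + a = -18*a + a = -17*a)
B(-24, -20)*(-112/(-22)) = (-17*(-24))*(-112/(-22)) = 408*(-112*(-1/22)) = 408*(56/11) = 22848/11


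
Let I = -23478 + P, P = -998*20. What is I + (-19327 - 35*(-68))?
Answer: -60385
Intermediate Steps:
P = -19960
I = -43438 (I = -23478 - 19960 = -43438)
I + (-19327 - 35*(-68)) = -43438 + (-19327 - 35*(-68)) = -43438 + (-19327 - 1*(-2380)) = -43438 + (-19327 + 2380) = -43438 - 16947 = -60385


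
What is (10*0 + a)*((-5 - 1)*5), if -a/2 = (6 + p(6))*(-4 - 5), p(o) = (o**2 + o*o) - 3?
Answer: -40500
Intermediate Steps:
p(o) = -3 + 2*o**2 (p(o) = (o**2 + o**2) - 3 = 2*o**2 - 3 = -3 + 2*o**2)
a = 1350 (a = -2*(6 + (-3 + 2*6**2))*(-4 - 5) = -2*(6 + (-3 + 2*36))*(-9) = -2*(6 + (-3 + 72))*(-9) = -2*(6 + 69)*(-9) = -150*(-9) = -2*(-675) = 1350)
(10*0 + a)*((-5 - 1)*5) = (10*0 + 1350)*((-5 - 1)*5) = (0 + 1350)*(-6*5) = 1350*(-30) = -40500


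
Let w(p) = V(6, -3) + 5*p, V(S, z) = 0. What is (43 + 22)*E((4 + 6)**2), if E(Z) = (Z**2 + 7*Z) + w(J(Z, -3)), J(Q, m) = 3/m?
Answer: 695175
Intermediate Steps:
w(p) = 5*p (w(p) = 0 + 5*p = 5*p)
E(Z) = -5 + Z**2 + 7*Z (E(Z) = (Z**2 + 7*Z) + 5*(3/(-3)) = (Z**2 + 7*Z) + 5*(3*(-1/3)) = (Z**2 + 7*Z) + 5*(-1) = (Z**2 + 7*Z) - 5 = -5 + Z**2 + 7*Z)
(43 + 22)*E((4 + 6)**2) = (43 + 22)*(-5 + ((4 + 6)**2)**2 + 7*(4 + 6)**2) = 65*(-5 + (10**2)**2 + 7*10**2) = 65*(-5 + 100**2 + 7*100) = 65*(-5 + 10000 + 700) = 65*10695 = 695175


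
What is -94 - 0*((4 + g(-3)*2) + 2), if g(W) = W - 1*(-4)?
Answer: -94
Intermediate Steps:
g(W) = 4 + W (g(W) = W + 4 = 4 + W)
-94 - 0*((4 + g(-3)*2) + 2) = -94 - 0*((4 + (4 - 3)*2) + 2) = -94 - 0*((4 + 1*2) + 2) = -94 - 0*((4 + 2) + 2) = -94 - 0*(6 + 2) = -94 - 0*8 = -94 - 12*0 = -94 + 0 = -94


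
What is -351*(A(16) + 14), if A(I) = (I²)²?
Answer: -23008050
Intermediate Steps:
A(I) = I⁴
-351*(A(16) + 14) = -351*(16⁴ + 14) = -351*(65536 + 14) = -351*65550 = -23008050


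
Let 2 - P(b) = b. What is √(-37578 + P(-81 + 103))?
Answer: I*√37598 ≈ 193.9*I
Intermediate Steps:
P(b) = 2 - b
√(-37578 + P(-81 + 103)) = √(-37578 + (2 - (-81 + 103))) = √(-37578 + (2 - 1*22)) = √(-37578 + (2 - 22)) = √(-37578 - 20) = √(-37598) = I*√37598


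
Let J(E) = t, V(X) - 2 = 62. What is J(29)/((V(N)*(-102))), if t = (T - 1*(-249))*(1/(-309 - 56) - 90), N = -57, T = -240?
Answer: 98553/794240 ≈ 0.12408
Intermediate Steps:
V(X) = 64 (V(X) = 2 + 62 = 64)
t = -295659/365 (t = (-240 - 1*(-249))*(1/(-309 - 56) - 90) = (-240 + 249)*(1/(-365) - 90) = 9*(-1/365 - 90) = 9*(-32851/365) = -295659/365 ≈ -810.02)
J(E) = -295659/365
J(29)/((V(N)*(-102))) = -295659/(365*(64*(-102))) = -295659/365/(-6528) = -295659/365*(-1/6528) = 98553/794240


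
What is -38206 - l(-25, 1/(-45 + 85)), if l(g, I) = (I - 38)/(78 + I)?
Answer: -119239407/3121 ≈ -38206.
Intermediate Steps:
l(g, I) = (-38 + I)/(78 + I)
-38206 - l(-25, 1/(-45 + 85)) = -38206 - (-38 + 1/(-45 + 85))/(78 + 1/(-45 + 85)) = -38206 - (-38 + 1/40)/(78 + 1/40) = -38206 - (-1519)/(3121/40*40) = -38206 - 40*(-1519)/(3121*40) = -38206 - 1*(-1519/3121) = -38206 + 1519/3121 = -119239407/3121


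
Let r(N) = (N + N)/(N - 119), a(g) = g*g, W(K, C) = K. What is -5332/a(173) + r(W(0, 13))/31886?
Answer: -5332/29929 ≈ -0.17815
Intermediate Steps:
a(g) = g**2
r(N) = 2*N/(-119 + N) (r(N) = (2*N)/(-119 + N) = 2*N/(-119 + N))
-5332/a(173) + r(W(0, 13))/31886 = -5332/(173**2) + (2*0/(-119 + 0))/31886 = -5332/29929 + (2*0/(-119))*(1/31886) = -5332*1/29929 + (2*0*(-1/119))*(1/31886) = -5332/29929 + 0*(1/31886) = -5332/29929 + 0 = -5332/29929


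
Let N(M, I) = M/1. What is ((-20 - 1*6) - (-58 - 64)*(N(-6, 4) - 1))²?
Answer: 774400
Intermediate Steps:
N(M, I) = M (N(M, I) = M*1 = M)
((-20 - 1*6) - (-58 - 64)*(N(-6, 4) - 1))² = ((-20 - 1*6) - (-58 - 64)*(-6 - 1))² = ((-20 - 6) - (-122)*(-7))² = (-26 - 1*854)² = (-26 - 854)² = (-880)² = 774400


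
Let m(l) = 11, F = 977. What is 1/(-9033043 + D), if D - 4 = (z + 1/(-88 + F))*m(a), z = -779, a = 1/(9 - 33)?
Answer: -889/8037989501 ≈ -1.1060e-7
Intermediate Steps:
a = -1/24 (a = 1/(-24) = -1/24 ≈ -0.041667)
D = -7614274/889 (D = 4 + (-779 + 1/(-88 + 977))*11 = 4 + (-779 + 1/889)*11 = 4 - 692530/889*11 = 4 - 7617830/889 = -7614274/889 ≈ -8565.0)
1/(-9033043 + D) = 1/(-9033043 - 7614274/889) = 1/(-8037989501/889) = -889/8037989501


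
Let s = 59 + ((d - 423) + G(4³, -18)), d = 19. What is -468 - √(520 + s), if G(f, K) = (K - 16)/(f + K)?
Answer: -468 - 2*√23046/23 ≈ -481.20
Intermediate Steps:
G(f, K) = (-16 + K)/(K + f)
s = -7952/23 (s = 59 + ((19 - 423) + (-16 - 18)/(-18 + 4³)) = 59 + (-404 - 34/(-18 + 64)) = 59 + (-404 - 34/46) = 59 + (-404 + (1/46)*(-34)) = 59 + (-404 - 17/23) = 59 - 9309/23 = -7952/23 ≈ -345.74)
-468 - √(520 + s) = -468 - √(520 - 7952/23) = -468 - √(4008/23) = -468 - 2*√23046/23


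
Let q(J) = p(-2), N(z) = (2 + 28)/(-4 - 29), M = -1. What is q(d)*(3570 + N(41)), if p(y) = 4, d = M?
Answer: 157040/11 ≈ 14276.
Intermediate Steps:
d = -1
N(z) = -10/11 (N(z) = 30/(-33) = 30*(-1/33) = -10/11)
q(J) = 4
q(d)*(3570 + N(41)) = 4*(3570 - 10/11) = 4*(39260/11) = 157040/11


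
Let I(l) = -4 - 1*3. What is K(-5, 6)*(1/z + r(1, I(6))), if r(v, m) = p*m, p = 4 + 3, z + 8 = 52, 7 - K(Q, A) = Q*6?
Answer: -79735/44 ≈ -1812.2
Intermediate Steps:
K(Q, A) = 7 - 6*Q (K(Q, A) = 7 - Q*6 = 7 - 6*Q)
z = 44 (z = -8 + 52 = 44)
I(l) = -7 (I(l) = -4 - 3 = -7)
p = 7
r(v, m) = 7*m
K(-5, 6)*(1/z + r(1, I(6))) = (7 - 6*(-5))*(1/44 + 7*(-7)) = (7 + 30)*(1/44 - 49) = 37*(-2155/44) = -79735/44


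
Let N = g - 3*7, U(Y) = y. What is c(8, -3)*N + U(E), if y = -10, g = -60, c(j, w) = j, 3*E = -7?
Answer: -658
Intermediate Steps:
E = -7/3 (E = (⅓)*(-7) = -7/3 ≈ -2.3333)
U(Y) = -10
N = -81 (N = -60 - 3*7 = -60 - 1*21 = -60 - 21 = -81)
c(8, -3)*N + U(E) = 8*(-81) - 10 = -648 - 10 = -658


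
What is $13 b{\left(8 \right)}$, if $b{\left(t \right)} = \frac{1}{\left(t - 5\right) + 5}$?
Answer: $\frac{13}{8} \approx 1.625$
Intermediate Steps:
$b{\left(t \right)} = \frac{1}{t}$ ($b{\left(t \right)} = \frac{1}{\left(t - 5\right) + 5} = \frac{1}{\left(-5 + t\right) + 5} = \frac{1}{t}$)
$13 b{\left(8 \right)} = \frac{13}{8}$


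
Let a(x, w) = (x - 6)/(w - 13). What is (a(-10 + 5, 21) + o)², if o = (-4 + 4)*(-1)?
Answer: 121/64 ≈ 1.8906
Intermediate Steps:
o = 0 (o = 0*(-1) = 0)
a(x, w) = (-6 + x)/(-13 + w)
(a(-10 + 5, 21) + o)² = ((-6 + (-10 + 5))/(-13 + 21) + 0)² = ((-6 - 5)/8 + 0)² = ((⅛)*(-11) + 0)² = (-11/8 + 0)² = (-11/8)² = 121/64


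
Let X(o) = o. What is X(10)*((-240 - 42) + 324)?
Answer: 420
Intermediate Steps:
X(10)*((-240 - 42) + 324) = 10*((-240 - 42) + 324) = 10*(-282 + 324) = 10*42 = 420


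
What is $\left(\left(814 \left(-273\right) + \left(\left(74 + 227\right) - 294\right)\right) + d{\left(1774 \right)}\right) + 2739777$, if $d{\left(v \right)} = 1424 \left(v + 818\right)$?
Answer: $6208570$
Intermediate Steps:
$d{\left(v \right)} = 1164832 + 1424 v$ ($d{\left(v \right)} = 1424 \left(818 + v\right) = 1164832 + 1424 v$)
$\left(\left(814 \left(-273\right) + \left(\left(74 + 227\right) - 294\right)\right) + d{\left(1774 \right)}\right) + 2739777 = \left(\left(814 \left(-273\right) + \left(\left(74 + 227\right) - 294\right)\right) + \left(1164832 + 1424 \cdot 1774\right)\right) + 2739777 = \left(\left(-222222 + \left(301 - 294\right)\right) + \left(1164832 + 2526176\right)\right) + 2739777 = \left(\left(-222222 + 7\right) + 3691008\right) + 2739777 = \left(-222215 + 3691008\right) + 2739777 = 3468793 + 2739777 = 6208570$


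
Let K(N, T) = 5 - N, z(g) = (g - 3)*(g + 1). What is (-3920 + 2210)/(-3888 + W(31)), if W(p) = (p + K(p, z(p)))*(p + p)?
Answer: 855/1789 ≈ 0.47792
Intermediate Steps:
z(g) = (1 + g)*(-3 + g) (z(g) = (-3 + g)*(1 + g) = (1 + g)*(-3 + g))
W(p) = 10*p (W(p) = (p + (5 - p))*(p + p) = 5*(2*p) = 10*p)
(-3920 + 2210)/(-3888 + W(31)) = (-3920 + 2210)/(-3888 + 10*31) = -1710/(-3888 + 310) = -1710/(-3578) = -1710*(-1/3578) = 855/1789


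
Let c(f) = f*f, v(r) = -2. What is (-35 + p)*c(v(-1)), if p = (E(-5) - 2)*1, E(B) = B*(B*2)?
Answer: 52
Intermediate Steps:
c(f) = f²
E(B) = 2*B² (E(B) = B*(2*B) = 2*B²)
p = 48 (p = (2*(-5)² - 2)*1 = (2*25 - 2)*1 = (50 - 2)*1 = 48*1 = 48)
(-35 + p)*c(v(-1)) = (-35 + 48)*(-2)² = 13*4 = 52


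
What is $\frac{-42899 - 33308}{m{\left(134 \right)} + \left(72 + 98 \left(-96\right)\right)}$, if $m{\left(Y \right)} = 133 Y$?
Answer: $- \frac{76207}{8486} \approx -8.9803$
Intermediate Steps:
$\frac{-42899 - 33308}{m{\left(134 \right)} + \left(72 + 98 \left(-96\right)\right)} = \frac{-42899 - 33308}{133 \cdot 134 + \left(72 + 98 \left(-96\right)\right)} = - \frac{76207}{17822 + \left(72 - 9408\right)} = - \frac{76207}{17822 - 9336} = - \frac{76207}{8486}$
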